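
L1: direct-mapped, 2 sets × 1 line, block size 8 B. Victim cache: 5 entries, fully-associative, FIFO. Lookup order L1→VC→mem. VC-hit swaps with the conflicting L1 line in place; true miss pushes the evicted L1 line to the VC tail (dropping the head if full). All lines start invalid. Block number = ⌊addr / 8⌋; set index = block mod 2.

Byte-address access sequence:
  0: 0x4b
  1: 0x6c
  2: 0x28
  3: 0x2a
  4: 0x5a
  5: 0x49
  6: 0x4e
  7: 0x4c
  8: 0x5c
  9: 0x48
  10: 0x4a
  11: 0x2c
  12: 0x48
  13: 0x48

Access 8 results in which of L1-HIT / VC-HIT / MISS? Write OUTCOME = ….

OUTCOME = VC-HIT

  [0] addr=0x4b blk=9 s=1: MISS | VC []
  [1] addr=0x6c blk=13 s=1: MISS | VC [9]
  [2] addr=0x28 blk=5 s=1: MISS | VC [9, 13]
  [3] addr=0x2a blk=5 s=1: L1-HIT | VC [9, 13]
  [4] addr=0x5a blk=11 s=1: MISS | VC [9, 13, 5]
  [5] addr=0x49 blk=9 s=1: VC-HIT | VC [11, 13, 5]
  [6] addr=0x4e blk=9 s=1: L1-HIT | VC [11, 13, 5]
  [7] addr=0x4c blk=9 s=1: L1-HIT | VC [11, 13, 5]
  [8] addr=0x5c blk=11 s=1: VC-HIT | VC [9, 13, 5]
  [9] addr=0x48 blk=9 s=1: VC-HIT | VC [11, 13, 5]
  [10] addr=0x4a blk=9 s=1: L1-HIT | VC [11, 13, 5]
  [11] addr=0x2c blk=5 s=1: VC-HIT | VC [11, 13, 9]
  [12] addr=0x48 blk=9 s=1: VC-HIT | VC [11, 13, 5]
  [13] addr=0x48 blk=9 s=1: L1-HIT | VC [11, 13, 5]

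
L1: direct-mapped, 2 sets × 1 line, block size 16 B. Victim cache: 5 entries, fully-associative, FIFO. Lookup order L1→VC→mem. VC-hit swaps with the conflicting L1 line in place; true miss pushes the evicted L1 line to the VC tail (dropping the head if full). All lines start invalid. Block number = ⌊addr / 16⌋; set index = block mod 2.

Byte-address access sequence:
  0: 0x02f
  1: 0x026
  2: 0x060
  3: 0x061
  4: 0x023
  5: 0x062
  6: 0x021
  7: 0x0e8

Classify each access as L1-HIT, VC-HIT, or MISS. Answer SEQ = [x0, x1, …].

0: 0x2f (blk 2, set 0) → MISS  vc=[]
1: 0x26 (blk 2, set 0) → L1-HIT  vc=[]
2: 0x60 (blk 6, set 0) → MISS  vc=[2]
3: 0x61 (blk 6, set 0) → L1-HIT  vc=[2]
4: 0x23 (blk 2, set 0) → VC-HIT  vc=[6]
5: 0x62 (blk 6, set 0) → VC-HIT  vc=[2]
6: 0x21 (blk 2, set 0) → VC-HIT  vc=[6]
7: 0xe8 (blk 14, set 0) → MISS  vc=[6, 2]

SEQ = [MISS, L1-HIT, MISS, L1-HIT, VC-HIT, VC-HIT, VC-HIT, MISS]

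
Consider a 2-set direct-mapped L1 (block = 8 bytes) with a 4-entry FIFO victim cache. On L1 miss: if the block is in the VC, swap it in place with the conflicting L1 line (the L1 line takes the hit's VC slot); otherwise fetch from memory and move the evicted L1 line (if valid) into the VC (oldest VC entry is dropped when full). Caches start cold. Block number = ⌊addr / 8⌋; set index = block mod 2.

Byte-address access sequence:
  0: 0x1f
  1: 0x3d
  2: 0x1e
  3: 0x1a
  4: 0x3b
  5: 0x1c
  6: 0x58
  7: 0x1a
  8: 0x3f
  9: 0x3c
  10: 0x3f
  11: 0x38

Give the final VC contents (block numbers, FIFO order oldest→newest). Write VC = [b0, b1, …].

#0 0x1f→b3/s1 MISS; vc=[]
#1 0x3d→b7/s1 MISS; vc=[3]
#2 0x1e→b3/s1 VC-HIT; vc=[7]
#3 0x1a→b3/s1 L1-HIT; vc=[7]
#4 0x3b→b7/s1 VC-HIT; vc=[3]
#5 0x1c→b3/s1 VC-HIT; vc=[7]
#6 0x58→b11/s1 MISS; vc=[7,3]
#7 0x1a→b3/s1 VC-HIT; vc=[7,11]
#8 0x3f→b7/s1 VC-HIT; vc=[3,11]
#9 0x3c→b7/s1 L1-HIT; vc=[3,11]
#10 0x3f→b7/s1 L1-HIT; vc=[3,11]
#11 0x38→b7/s1 L1-HIT; vc=[3,11]

VC = [3, 11]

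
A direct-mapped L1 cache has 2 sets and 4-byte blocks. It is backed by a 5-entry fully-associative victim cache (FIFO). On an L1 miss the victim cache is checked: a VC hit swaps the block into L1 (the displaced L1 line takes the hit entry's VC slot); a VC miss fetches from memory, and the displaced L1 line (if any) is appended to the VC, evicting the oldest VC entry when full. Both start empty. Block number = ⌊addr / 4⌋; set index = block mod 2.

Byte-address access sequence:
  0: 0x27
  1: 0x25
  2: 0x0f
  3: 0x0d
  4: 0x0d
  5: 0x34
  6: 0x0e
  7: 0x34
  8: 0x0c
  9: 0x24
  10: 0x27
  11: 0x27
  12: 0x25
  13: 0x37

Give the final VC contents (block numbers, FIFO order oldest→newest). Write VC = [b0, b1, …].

VC = [3, 9]

#0 0x27→b9/s1 MISS; vc=[]
#1 0x25→b9/s1 L1-HIT; vc=[]
#2 0xf→b3/s1 MISS; vc=[9]
#3 0xd→b3/s1 L1-HIT; vc=[9]
#4 0xd→b3/s1 L1-HIT; vc=[9]
#5 0x34→b13/s1 MISS; vc=[9,3]
#6 0xe→b3/s1 VC-HIT; vc=[9,13]
#7 0x34→b13/s1 VC-HIT; vc=[9,3]
#8 0xc→b3/s1 VC-HIT; vc=[9,13]
#9 0x24→b9/s1 VC-HIT; vc=[3,13]
#10 0x27→b9/s1 L1-HIT; vc=[3,13]
#11 0x27→b9/s1 L1-HIT; vc=[3,13]
#12 0x25→b9/s1 L1-HIT; vc=[3,13]
#13 0x37→b13/s1 VC-HIT; vc=[3,9]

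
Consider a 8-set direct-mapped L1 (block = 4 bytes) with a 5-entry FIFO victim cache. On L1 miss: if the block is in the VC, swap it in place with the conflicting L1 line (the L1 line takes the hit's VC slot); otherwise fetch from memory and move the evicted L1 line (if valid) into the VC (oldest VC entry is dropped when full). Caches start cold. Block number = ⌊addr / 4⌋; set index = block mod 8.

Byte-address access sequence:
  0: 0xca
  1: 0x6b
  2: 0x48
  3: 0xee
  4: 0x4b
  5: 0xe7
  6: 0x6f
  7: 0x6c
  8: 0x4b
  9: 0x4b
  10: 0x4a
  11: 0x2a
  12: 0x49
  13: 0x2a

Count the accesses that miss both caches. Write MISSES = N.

MISSES = 7

  [0] addr=0xca blk=50 s=2: MISS | VC []
  [1] addr=0x6b blk=26 s=2: MISS | VC [50]
  [2] addr=0x48 blk=18 s=2: MISS | VC [50, 26]
  [3] addr=0xee blk=59 s=3: MISS | VC [50, 26]
  [4] addr=0x4b blk=18 s=2: L1-HIT | VC [50, 26]
  [5] addr=0xe7 blk=57 s=1: MISS | VC [50, 26]
  [6] addr=0x6f blk=27 s=3: MISS | VC [50, 26, 59]
  [7] addr=0x6c blk=27 s=3: L1-HIT | VC [50, 26, 59]
  [8] addr=0x4b blk=18 s=2: L1-HIT | VC [50, 26, 59]
  [9] addr=0x4b blk=18 s=2: L1-HIT | VC [50, 26, 59]
  [10] addr=0x4a blk=18 s=2: L1-HIT | VC [50, 26, 59]
  [11] addr=0x2a blk=10 s=2: MISS | VC [50, 26, 59, 18]
  [12] addr=0x49 blk=18 s=2: VC-HIT | VC [50, 26, 59, 10]
  [13] addr=0x2a blk=10 s=2: VC-HIT | VC [50, 26, 59, 18]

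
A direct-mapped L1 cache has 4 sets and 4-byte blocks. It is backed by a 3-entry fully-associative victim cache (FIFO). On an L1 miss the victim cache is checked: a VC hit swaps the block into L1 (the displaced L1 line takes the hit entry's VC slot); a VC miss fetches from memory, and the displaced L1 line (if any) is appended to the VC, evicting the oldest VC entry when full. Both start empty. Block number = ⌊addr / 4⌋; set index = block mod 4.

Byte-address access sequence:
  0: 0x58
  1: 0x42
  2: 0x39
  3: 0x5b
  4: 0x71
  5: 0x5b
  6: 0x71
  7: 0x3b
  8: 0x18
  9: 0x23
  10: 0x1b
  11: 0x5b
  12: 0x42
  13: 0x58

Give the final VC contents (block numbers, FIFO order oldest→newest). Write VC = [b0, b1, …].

VC = [28, 6, 8]

  [0] addr=0x58 blk=22 s=2: MISS | VC []
  [1] addr=0x42 blk=16 s=0: MISS | VC []
  [2] addr=0x39 blk=14 s=2: MISS | VC [22]
  [3] addr=0x5b blk=22 s=2: VC-HIT | VC [14]
  [4] addr=0x71 blk=28 s=0: MISS | VC [14, 16]
  [5] addr=0x5b blk=22 s=2: L1-HIT | VC [14, 16]
  [6] addr=0x71 blk=28 s=0: L1-HIT | VC [14, 16]
  [7] addr=0x3b blk=14 s=2: VC-HIT | VC [22, 16]
  [8] addr=0x18 blk=6 s=2: MISS | VC [22, 16, 14]
  [9] addr=0x23 blk=8 s=0: MISS | VC [16, 14, 28]
  [10] addr=0x1b blk=6 s=2: L1-HIT | VC [16, 14, 28]
  [11] addr=0x5b blk=22 s=2: MISS | VC [14, 28, 6]
  [12] addr=0x42 blk=16 s=0: MISS | VC [28, 6, 8]
  [13] addr=0x58 blk=22 s=2: L1-HIT | VC [28, 6, 8]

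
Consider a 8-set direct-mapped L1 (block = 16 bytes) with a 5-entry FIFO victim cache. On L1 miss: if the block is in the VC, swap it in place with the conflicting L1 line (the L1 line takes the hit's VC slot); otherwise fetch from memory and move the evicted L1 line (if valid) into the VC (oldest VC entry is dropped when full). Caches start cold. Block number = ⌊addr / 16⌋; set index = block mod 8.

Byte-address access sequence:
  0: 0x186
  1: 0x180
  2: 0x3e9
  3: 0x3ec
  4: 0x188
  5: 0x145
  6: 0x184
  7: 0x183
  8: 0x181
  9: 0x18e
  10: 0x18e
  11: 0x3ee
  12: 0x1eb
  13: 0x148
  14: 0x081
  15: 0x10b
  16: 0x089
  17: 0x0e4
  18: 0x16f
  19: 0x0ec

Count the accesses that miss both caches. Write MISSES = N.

  [0] addr=0x186 blk=24 s=0: MISS | VC []
  [1] addr=0x180 blk=24 s=0: L1-HIT | VC []
  [2] addr=0x3e9 blk=62 s=6: MISS | VC []
  [3] addr=0x3ec blk=62 s=6: L1-HIT | VC []
  [4] addr=0x188 blk=24 s=0: L1-HIT | VC []
  [5] addr=0x145 blk=20 s=4: MISS | VC []
  [6] addr=0x184 blk=24 s=0: L1-HIT | VC []
  [7] addr=0x183 blk=24 s=0: L1-HIT | VC []
  [8] addr=0x181 blk=24 s=0: L1-HIT | VC []
  [9] addr=0x18e blk=24 s=0: L1-HIT | VC []
  [10] addr=0x18e blk=24 s=0: L1-HIT | VC []
  [11] addr=0x3ee blk=62 s=6: L1-HIT | VC []
  [12] addr=0x1eb blk=30 s=6: MISS | VC [62]
  [13] addr=0x148 blk=20 s=4: L1-HIT | VC [62]
  [14] addr=0x81 blk=8 s=0: MISS | VC [62, 24]
  [15] addr=0x10b blk=16 s=0: MISS | VC [62, 24, 8]
  [16] addr=0x89 blk=8 s=0: VC-HIT | VC [62, 24, 16]
  [17] addr=0xe4 blk=14 s=6: MISS | VC [62, 24, 16, 30]
  [18] addr=0x16f blk=22 s=6: MISS | VC [62, 24, 16, 30, 14]
  [19] addr=0xec blk=14 s=6: VC-HIT | VC [62, 24, 16, 30, 22]

MISSES = 8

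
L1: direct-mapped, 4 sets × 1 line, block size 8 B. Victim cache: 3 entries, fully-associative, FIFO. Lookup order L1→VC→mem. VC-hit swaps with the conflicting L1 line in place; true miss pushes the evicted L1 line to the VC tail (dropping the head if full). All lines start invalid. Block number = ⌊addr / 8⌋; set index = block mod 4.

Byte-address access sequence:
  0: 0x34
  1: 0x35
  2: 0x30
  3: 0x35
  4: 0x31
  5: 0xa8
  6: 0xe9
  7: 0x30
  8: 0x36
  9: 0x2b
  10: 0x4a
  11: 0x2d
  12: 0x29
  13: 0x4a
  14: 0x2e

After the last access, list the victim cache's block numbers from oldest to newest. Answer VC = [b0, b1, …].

0: 0x34 (blk 6, set 2) → MISS  vc=[]
1: 0x35 (blk 6, set 2) → L1-HIT  vc=[]
2: 0x30 (blk 6, set 2) → L1-HIT  vc=[]
3: 0x35 (blk 6, set 2) → L1-HIT  vc=[]
4: 0x31 (blk 6, set 2) → L1-HIT  vc=[]
5: 0xa8 (blk 21, set 1) → MISS  vc=[]
6: 0xe9 (blk 29, set 1) → MISS  vc=[21]
7: 0x30 (blk 6, set 2) → L1-HIT  vc=[21]
8: 0x36 (blk 6, set 2) → L1-HIT  vc=[21]
9: 0x2b (blk 5, set 1) → MISS  vc=[21, 29]
10: 0x4a (blk 9, set 1) → MISS  vc=[21, 29, 5]
11: 0x2d (blk 5, set 1) → VC-HIT  vc=[21, 29, 9]
12: 0x29 (blk 5, set 1) → L1-HIT  vc=[21, 29, 9]
13: 0x4a (blk 9, set 1) → VC-HIT  vc=[21, 29, 5]
14: 0x2e (blk 5, set 1) → VC-HIT  vc=[21, 29, 9]

VC = [21, 29, 9]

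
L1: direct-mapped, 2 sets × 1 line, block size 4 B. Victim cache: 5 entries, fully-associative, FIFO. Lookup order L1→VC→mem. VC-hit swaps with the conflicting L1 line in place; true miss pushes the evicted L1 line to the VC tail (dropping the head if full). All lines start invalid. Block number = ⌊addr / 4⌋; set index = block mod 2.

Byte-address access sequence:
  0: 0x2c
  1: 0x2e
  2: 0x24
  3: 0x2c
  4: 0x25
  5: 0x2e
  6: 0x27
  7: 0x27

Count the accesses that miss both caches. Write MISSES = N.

  [0] addr=0x2c blk=11 s=1: MISS | VC []
  [1] addr=0x2e blk=11 s=1: L1-HIT | VC []
  [2] addr=0x24 blk=9 s=1: MISS | VC [11]
  [3] addr=0x2c blk=11 s=1: VC-HIT | VC [9]
  [4] addr=0x25 blk=9 s=1: VC-HIT | VC [11]
  [5] addr=0x2e blk=11 s=1: VC-HIT | VC [9]
  [6] addr=0x27 blk=9 s=1: VC-HIT | VC [11]
  [7] addr=0x27 blk=9 s=1: L1-HIT | VC [11]

MISSES = 2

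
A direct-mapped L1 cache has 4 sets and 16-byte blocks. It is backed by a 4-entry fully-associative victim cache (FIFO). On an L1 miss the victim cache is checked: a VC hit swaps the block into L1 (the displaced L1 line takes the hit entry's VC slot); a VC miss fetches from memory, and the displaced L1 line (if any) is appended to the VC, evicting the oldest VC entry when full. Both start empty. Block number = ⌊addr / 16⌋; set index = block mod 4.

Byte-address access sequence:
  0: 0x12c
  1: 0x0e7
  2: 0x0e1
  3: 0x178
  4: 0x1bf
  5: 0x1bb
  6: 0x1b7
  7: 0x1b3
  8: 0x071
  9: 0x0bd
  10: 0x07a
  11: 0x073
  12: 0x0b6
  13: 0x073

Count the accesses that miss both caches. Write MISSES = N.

  [0] addr=0x12c blk=18 s=2: MISS | VC []
  [1] addr=0xe7 blk=14 s=2: MISS | VC [18]
  [2] addr=0xe1 blk=14 s=2: L1-HIT | VC [18]
  [3] addr=0x178 blk=23 s=3: MISS | VC [18]
  [4] addr=0x1bf blk=27 s=3: MISS | VC [18, 23]
  [5] addr=0x1bb blk=27 s=3: L1-HIT | VC [18, 23]
  [6] addr=0x1b7 blk=27 s=3: L1-HIT | VC [18, 23]
  [7] addr=0x1b3 blk=27 s=3: L1-HIT | VC [18, 23]
  [8] addr=0x71 blk=7 s=3: MISS | VC [18, 23, 27]
  [9] addr=0xbd blk=11 s=3: MISS | VC [18, 23, 27, 7]
  [10] addr=0x7a blk=7 s=3: VC-HIT | VC [18, 23, 27, 11]
  [11] addr=0x73 blk=7 s=3: L1-HIT | VC [18, 23, 27, 11]
  [12] addr=0xb6 blk=11 s=3: VC-HIT | VC [18, 23, 27, 7]
  [13] addr=0x73 blk=7 s=3: VC-HIT | VC [18, 23, 27, 11]

MISSES = 6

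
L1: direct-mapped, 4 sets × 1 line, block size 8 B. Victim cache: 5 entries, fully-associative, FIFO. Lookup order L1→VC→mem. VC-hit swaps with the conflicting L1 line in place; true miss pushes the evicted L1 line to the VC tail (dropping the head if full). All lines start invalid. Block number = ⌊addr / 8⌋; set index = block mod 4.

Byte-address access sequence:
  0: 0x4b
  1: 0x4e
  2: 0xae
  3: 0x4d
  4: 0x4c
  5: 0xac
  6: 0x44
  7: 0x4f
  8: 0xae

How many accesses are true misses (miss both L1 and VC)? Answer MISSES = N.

MISSES = 3

  [0] addr=0x4b blk=9 s=1: MISS | VC []
  [1] addr=0x4e blk=9 s=1: L1-HIT | VC []
  [2] addr=0xae blk=21 s=1: MISS | VC [9]
  [3] addr=0x4d blk=9 s=1: VC-HIT | VC [21]
  [4] addr=0x4c blk=9 s=1: L1-HIT | VC [21]
  [5] addr=0xac blk=21 s=1: VC-HIT | VC [9]
  [6] addr=0x44 blk=8 s=0: MISS | VC [9]
  [7] addr=0x4f blk=9 s=1: VC-HIT | VC [21]
  [8] addr=0xae blk=21 s=1: VC-HIT | VC [9]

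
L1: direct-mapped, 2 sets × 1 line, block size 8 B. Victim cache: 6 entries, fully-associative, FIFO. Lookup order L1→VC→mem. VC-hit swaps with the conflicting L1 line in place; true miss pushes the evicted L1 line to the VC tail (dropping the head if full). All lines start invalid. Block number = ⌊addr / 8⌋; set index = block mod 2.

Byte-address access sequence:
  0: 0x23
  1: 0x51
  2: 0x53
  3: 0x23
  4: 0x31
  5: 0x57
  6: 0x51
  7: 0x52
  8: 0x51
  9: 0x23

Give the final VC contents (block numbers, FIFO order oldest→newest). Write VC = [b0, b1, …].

#0 0x23→b4/s0 MISS; vc=[]
#1 0x51→b10/s0 MISS; vc=[4]
#2 0x53→b10/s0 L1-HIT; vc=[4]
#3 0x23→b4/s0 VC-HIT; vc=[10]
#4 0x31→b6/s0 MISS; vc=[10,4]
#5 0x57→b10/s0 VC-HIT; vc=[6,4]
#6 0x51→b10/s0 L1-HIT; vc=[6,4]
#7 0x52→b10/s0 L1-HIT; vc=[6,4]
#8 0x51→b10/s0 L1-HIT; vc=[6,4]
#9 0x23→b4/s0 VC-HIT; vc=[6,10]

VC = [6, 10]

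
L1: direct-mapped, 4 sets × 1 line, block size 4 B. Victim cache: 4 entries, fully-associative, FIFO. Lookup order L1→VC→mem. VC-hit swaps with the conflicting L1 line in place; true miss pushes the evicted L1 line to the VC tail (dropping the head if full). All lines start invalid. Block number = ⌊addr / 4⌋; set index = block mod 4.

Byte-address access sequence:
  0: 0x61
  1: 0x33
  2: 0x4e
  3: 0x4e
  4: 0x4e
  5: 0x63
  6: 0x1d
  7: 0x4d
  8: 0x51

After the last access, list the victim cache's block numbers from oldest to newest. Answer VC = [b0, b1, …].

  [0] addr=0x61 blk=24 s=0: MISS | VC []
  [1] addr=0x33 blk=12 s=0: MISS | VC [24]
  [2] addr=0x4e blk=19 s=3: MISS | VC [24]
  [3] addr=0x4e blk=19 s=3: L1-HIT | VC [24]
  [4] addr=0x4e blk=19 s=3: L1-HIT | VC [24]
  [5] addr=0x63 blk=24 s=0: VC-HIT | VC [12]
  [6] addr=0x1d blk=7 s=3: MISS | VC [12, 19]
  [7] addr=0x4d blk=19 s=3: VC-HIT | VC [12, 7]
  [8] addr=0x51 blk=20 s=0: MISS | VC [12, 7, 24]

VC = [12, 7, 24]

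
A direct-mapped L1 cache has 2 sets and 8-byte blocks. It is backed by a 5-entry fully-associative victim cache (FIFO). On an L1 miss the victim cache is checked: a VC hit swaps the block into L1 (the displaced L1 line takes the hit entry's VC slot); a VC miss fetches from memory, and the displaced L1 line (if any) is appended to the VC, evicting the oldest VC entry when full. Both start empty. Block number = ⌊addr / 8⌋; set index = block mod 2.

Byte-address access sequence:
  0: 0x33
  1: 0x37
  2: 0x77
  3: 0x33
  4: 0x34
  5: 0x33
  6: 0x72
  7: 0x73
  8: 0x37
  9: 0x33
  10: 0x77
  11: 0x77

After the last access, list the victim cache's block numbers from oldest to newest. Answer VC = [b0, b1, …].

0: 0x33 (blk 6, set 0) → MISS  vc=[]
1: 0x37 (blk 6, set 0) → L1-HIT  vc=[]
2: 0x77 (blk 14, set 0) → MISS  vc=[6]
3: 0x33 (blk 6, set 0) → VC-HIT  vc=[14]
4: 0x34 (blk 6, set 0) → L1-HIT  vc=[14]
5: 0x33 (blk 6, set 0) → L1-HIT  vc=[14]
6: 0x72 (blk 14, set 0) → VC-HIT  vc=[6]
7: 0x73 (blk 14, set 0) → L1-HIT  vc=[6]
8: 0x37 (blk 6, set 0) → VC-HIT  vc=[14]
9: 0x33 (blk 6, set 0) → L1-HIT  vc=[14]
10: 0x77 (blk 14, set 0) → VC-HIT  vc=[6]
11: 0x77 (blk 14, set 0) → L1-HIT  vc=[6]

VC = [6]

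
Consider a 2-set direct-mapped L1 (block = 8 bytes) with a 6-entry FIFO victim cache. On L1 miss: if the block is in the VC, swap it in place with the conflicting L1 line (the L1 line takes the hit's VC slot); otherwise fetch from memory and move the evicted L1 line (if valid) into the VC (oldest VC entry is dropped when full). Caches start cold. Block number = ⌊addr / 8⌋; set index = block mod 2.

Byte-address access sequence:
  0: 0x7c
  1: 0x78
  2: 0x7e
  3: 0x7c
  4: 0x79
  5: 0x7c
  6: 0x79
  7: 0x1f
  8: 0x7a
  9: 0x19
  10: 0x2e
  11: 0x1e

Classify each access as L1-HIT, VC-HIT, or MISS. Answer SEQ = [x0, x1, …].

0: 0x7c (blk 15, set 1) → MISS  vc=[]
1: 0x78 (blk 15, set 1) → L1-HIT  vc=[]
2: 0x7e (blk 15, set 1) → L1-HIT  vc=[]
3: 0x7c (blk 15, set 1) → L1-HIT  vc=[]
4: 0x79 (blk 15, set 1) → L1-HIT  vc=[]
5: 0x7c (blk 15, set 1) → L1-HIT  vc=[]
6: 0x79 (blk 15, set 1) → L1-HIT  vc=[]
7: 0x1f (blk 3, set 1) → MISS  vc=[15]
8: 0x7a (blk 15, set 1) → VC-HIT  vc=[3]
9: 0x19 (blk 3, set 1) → VC-HIT  vc=[15]
10: 0x2e (blk 5, set 1) → MISS  vc=[15, 3]
11: 0x1e (blk 3, set 1) → VC-HIT  vc=[15, 5]

SEQ = [MISS, L1-HIT, L1-HIT, L1-HIT, L1-HIT, L1-HIT, L1-HIT, MISS, VC-HIT, VC-HIT, MISS, VC-HIT]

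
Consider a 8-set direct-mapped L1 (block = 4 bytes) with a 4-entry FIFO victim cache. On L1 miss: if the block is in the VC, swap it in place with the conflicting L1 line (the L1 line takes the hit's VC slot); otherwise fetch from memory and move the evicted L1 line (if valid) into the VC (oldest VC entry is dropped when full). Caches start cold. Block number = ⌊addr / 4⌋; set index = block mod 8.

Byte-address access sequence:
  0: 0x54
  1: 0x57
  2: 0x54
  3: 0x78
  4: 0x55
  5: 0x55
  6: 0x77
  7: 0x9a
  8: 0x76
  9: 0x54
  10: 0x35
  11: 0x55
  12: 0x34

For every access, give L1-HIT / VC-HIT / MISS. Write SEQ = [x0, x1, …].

SEQ = [MISS, L1-HIT, L1-HIT, MISS, L1-HIT, L1-HIT, MISS, MISS, L1-HIT, VC-HIT, MISS, VC-HIT, VC-HIT]

#0 0x54→b21/s5 MISS; vc=[]
#1 0x57→b21/s5 L1-HIT; vc=[]
#2 0x54→b21/s5 L1-HIT; vc=[]
#3 0x78→b30/s6 MISS; vc=[]
#4 0x55→b21/s5 L1-HIT; vc=[]
#5 0x55→b21/s5 L1-HIT; vc=[]
#6 0x77→b29/s5 MISS; vc=[21]
#7 0x9a→b38/s6 MISS; vc=[21,30]
#8 0x76→b29/s5 L1-HIT; vc=[21,30]
#9 0x54→b21/s5 VC-HIT; vc=[29,30]
#10 0x35→b13/s5 MISS; vc=[29,30,21]
#11 0x55→b21/s5 VC-HIT; vc=[29,30,13]
#12 0x34→b13/s5 VC-HIT; vc=[29,30,21]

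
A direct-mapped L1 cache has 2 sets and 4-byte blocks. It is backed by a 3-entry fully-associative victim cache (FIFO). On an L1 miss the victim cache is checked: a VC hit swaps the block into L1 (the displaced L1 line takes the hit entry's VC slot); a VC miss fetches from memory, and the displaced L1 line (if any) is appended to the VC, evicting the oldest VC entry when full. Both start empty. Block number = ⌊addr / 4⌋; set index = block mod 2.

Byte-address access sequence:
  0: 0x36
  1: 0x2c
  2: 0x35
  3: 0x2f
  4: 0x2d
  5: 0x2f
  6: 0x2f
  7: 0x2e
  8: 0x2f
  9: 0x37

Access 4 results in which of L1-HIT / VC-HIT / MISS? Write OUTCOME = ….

  [0] addr=0x36 blk=13 s=1: MISS | VC []
  [1] addr=0x2c blk=11 s=1: MISS | VC [13]
  [2] addr=0x35 blk=13 s=1: VC-HIT | VC [11]
  [3] addr=0x2f blk=11 s=1: VC-HIT | VC [13]
  [4] addr=0x2d blk=11 s=1: L1-HIT | VC [13]
  [5] addr=0x2f blk=11 s=1: L1-HIT | VC [13]
  [6] addr=0x2f blk=11 s=1: L1-HIT | VC [13]
  [7] addr=0x2e blk=11 s=1: L1-HIT | VC [13]
  [8] addr=0x2f blk=11 s=1: L1-HIT | VC [13]
  [9] addr=0x37 blk=13 s=1: VC-HIT | VC [11]

OUTCOME = L1-HIT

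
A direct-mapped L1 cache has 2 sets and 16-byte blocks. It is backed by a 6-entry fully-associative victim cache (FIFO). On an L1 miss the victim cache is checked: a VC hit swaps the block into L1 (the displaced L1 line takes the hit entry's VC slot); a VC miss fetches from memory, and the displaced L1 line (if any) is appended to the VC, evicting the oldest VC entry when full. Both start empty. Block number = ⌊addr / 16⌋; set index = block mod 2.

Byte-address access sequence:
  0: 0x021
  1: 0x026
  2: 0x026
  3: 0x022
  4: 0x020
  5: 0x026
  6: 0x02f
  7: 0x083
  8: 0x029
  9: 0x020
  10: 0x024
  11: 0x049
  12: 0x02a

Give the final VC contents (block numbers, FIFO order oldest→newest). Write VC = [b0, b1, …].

VC = [8, 4]

0: 0x21 (blk 2, set 0) → MISS  vc=[]
1: 0x26 (blk 2, set 0) → L1-HIT  vc=[]
2: 0x26 (blk 2, set 0) → L1-HIT  vc=[]
3: 0x22 (blk 2, set 0) → L1-HIT  vc=[]
4: 0x20 (blk 2, set 0) → L1-HIT  vc=[]
5: 0x26 (blk 2, set 0) → L1-HIT  vc=[]
6: 0x2f (blk 2, set 0) → L1-HIT  vc=[]
7: 0x83 (blk 8, set 0) → MISS  vc=[2]
8: 0x29 (blk 2, set 0) → VC-HIT  vc=[8]
9: 0x20 (blk 2, set 0) → L1-HIT  vc=[8]
10: 0x24 (blk 2, set 0) → L1-HIT  vc=[8]
11: 0x49 (blk 4, set 0) → MISS  vc=[8, 2]
12: 0x2a (blk 2, set 0) → VC-HIT  vc=[8, 4]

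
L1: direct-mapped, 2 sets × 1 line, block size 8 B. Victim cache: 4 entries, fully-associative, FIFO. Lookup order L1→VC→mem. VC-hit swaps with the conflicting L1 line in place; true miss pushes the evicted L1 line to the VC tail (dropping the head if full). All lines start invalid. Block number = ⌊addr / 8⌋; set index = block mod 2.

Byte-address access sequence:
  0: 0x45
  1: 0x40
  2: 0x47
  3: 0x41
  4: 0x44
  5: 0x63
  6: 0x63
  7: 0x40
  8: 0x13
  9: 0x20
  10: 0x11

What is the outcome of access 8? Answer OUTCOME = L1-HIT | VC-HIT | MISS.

OUTCOME = MISS

0: 0x45 (blk 8, set 0) → MISS  vc=[]
1: 0x40 (blk 8, set 0) → L1-HIT  vc=[]
2: 0x47 (blk 8, set 0) → L1-HIT  vc=[]
3: 0x41 (blk 8, set 0) → L1-HIT  vc=[]
4: 0x44 (blk 8, set 0) → L1-HIT  vc=[]
5: 0x63 (blk 12, set 0) → MISS  vc=[8]
6: 0x63 (blk 12, set 0) → L1-HIT  vc=[8]
7: 0x40 (blk 8, set 0) → VC-HIT  vc=[12]
8: 0x13 (blk 2, set 0) → MISS  vc=[12, 8]
9: 0x20 (blk 4, set 0) → MISS  vc=[12, 8, 2]
10: 0x11 (blk 2, set 0) → VC-HIT  vc=[12, 8, 4]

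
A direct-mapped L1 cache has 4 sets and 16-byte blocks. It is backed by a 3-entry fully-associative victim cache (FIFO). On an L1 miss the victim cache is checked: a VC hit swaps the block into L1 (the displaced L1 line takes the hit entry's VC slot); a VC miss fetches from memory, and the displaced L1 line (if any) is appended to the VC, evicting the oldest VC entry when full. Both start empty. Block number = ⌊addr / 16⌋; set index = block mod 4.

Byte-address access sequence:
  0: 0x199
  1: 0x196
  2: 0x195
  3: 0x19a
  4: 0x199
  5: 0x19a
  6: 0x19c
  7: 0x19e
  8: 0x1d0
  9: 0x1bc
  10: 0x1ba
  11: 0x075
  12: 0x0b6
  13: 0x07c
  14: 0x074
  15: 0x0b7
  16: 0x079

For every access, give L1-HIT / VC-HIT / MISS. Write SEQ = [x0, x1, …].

SEQ = [MISS, L1-HIT, L1-HIT, L1-HIT, L1-HIT, L1-HIT, L1-HIT, L1-HIT, MISS, MISS, L1-HIT, MISS, MISS, VC-HIT, L1-HIT, VC-HIT, VC-HIT]

  [0] addr=0x199 blk=25 s=1: MISS | VC []
  [1] addr=0x196 blk=25 s=1: L1-HIT | VC []
  [2] addr=0x195 blk=25 s=1: L1-HIT | VC []
  [3] addr=0x19a blk=25 s=1: L1-HIT | VC []
  [4] addr=0x199 blk=25 s=1: L1-HIT | VC []
  [5] addr=0x19a blk=25 s=1: L1-HIT | VC []
  [6] addr=0x19c blk=25 s=1: L1-HIT | VC []
  [7] addr=0x19e blk=25 s=1: L1-HIT | VC []
  [8] addr=0x1d0 blk=29 s=1: MISS | VC [25]
  [9] addr=0x1bc blk=27 s=3: MISS | VC [25]
  [10] addr=0x1ba blk=27 s=3: L1-HIT | VC [25]
  [11] addr=0x75 blk=7 s=3: MISS | VC [25, 27]
  [12] addr=0xb6 blk=11 s=3: MISS | VC [25, 27, 7]
  [13] addr=0x7c blk=7 s=3: VC-HIT | VC [25, 27, 11]
  [14] addr=0x74 blk=7 s=3: L1-HIT | VC [25, 27, 11]
  [15] addr=0xb7 blk=11 s=3: VC-HIT | VC [25, 27, 7]
  [16] addr=0x79 blk=7 s=3: VC-HIT | VC [25, 27, 11]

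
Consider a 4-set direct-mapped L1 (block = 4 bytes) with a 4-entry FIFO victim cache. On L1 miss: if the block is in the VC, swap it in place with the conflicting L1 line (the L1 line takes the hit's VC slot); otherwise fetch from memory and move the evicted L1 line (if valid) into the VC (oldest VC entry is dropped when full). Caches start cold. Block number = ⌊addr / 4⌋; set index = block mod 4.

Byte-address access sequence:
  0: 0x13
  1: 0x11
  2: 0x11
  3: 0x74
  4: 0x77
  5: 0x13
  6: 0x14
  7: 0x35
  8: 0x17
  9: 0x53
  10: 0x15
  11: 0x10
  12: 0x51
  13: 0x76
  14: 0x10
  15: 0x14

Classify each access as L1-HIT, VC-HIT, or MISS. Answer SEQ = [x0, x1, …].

SEQ = [MISS, L1-HIT, L1-HIT, MISS, L1-HIT, L1-HIT, MISS, MISS, VC-HIT, MISS, L1-HIT, VC-HIT, VC-HIT, VC-HIT, VC-HIT, VC-HIT]

#0 0x13→b4/s0 MISS; vc=[]
#1 0x11→b4/s0 L1-HIT; vc=[]
#2 0x11→b4/s0 L1-HIT; vc=[]
#3 0x74→b29/s1 MISS; vc=[]
#4 0x77→b29/s1 L1-HIT; vc=[]
#5 0x13→b4/s0 L1-HIT; vc=[]
#6 0x14→b5/s1 MISS; vc=[29]
#7 0x35→b13/s1 MISS; vc=[29,5]
#8 0x17→b5/s1 VC-HIT; vc=[29,13]
#9 0x53→b20/s0 MISS; vc=[29,13,4]
#10 0x15→b5/s1 L1-HIT; vc=[29,13,4]
#11 0x10→b4/s0 VC-HIT; vc=[29,13,20]
#12 0x51→b20/s0 VC-HIT; vc=[29,13,4]
#13 0x76→b29/s1 VC-HIT; vc=[5,13,4]
#14 0x10→b4/s0 VC-HIT; vc=[5,13,20]
#15 0x14→b5/s1 VC-HIT; vc=[29,13,20]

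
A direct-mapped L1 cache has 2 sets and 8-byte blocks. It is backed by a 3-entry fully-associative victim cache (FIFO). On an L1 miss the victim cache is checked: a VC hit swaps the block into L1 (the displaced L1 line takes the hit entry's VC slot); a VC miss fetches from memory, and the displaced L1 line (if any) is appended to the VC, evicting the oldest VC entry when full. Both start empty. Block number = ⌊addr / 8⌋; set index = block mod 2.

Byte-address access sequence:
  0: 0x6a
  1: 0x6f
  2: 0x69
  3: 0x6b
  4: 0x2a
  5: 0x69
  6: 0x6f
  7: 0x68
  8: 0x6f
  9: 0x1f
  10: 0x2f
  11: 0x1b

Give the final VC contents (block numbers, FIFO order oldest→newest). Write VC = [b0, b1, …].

VC = [5, 13]

0: 0x6a (blk 13, set 1) → MISS  vc=[]
1: 0x6f (blk 13, set 1) → L1-HIT  vc=[]
2: 0x69 (blk 13, set 1) → L1-HIT  vc=[]
3: 0x6b (blk 13, set 1) → L1-HIT  vc=[]
4: 0x2a (blk 5, set 1) → MISS  vc=[13]
5: 0x69 (blk 13, set 1) → VC-HIT  vc=[5]
6: 0x6f (blk 13, set 1) → L1-HIT  vc=[5]
7: 0x68 (blk 13, set 1) → L1-HIT  vc=[5]
8: 0x6f (blk 13, set 1) → L1-HIT  vc=[5]
9: 0x1f (blk 3, set 1) → MISS  vc=[5, 13]
10: 0x2f (blk 5, set 1) → VC-HIT  vc=[3, 13]
11: 0x1b (blk 3, set 1) → VC-HIT  vc=[5, 13]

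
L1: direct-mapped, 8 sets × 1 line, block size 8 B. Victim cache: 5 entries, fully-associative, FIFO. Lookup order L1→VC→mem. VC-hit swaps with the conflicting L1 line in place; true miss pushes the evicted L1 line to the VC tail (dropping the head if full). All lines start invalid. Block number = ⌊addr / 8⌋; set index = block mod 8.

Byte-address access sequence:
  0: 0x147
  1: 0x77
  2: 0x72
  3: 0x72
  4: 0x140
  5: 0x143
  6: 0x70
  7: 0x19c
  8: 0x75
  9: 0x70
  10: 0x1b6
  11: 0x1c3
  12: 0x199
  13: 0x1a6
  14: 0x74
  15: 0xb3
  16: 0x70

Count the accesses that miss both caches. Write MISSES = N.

MISSES = 7

0: 0x147 (blk 40, set 0) → MISS  vc=[]
1: 0x77 (blk 14, set 6) → MISS  vc=[]
2: 0x72 (blk 14, set 6) → L1-HIT  vc=[]
3: 0x72 (blk 14, set 6) → L1-HIT  vc=[]
4: 0x140 (blk 40, set 0) → L1-HIT  vc=[]
5: 0x143 (blk 40, set 0) → L1-HIT  vc=[]
6: 0x70 (blk 14, set 6) → L1-HIT  vc=[]
7: 0x19c (blk 51, set 3) → MISS  vc=[]
8: 0x75 (blk 14, set 6) → L1-HIT  vc=[]
9: 0x70 (blk 14, set 6) → L1-HIT  vc=[]
10: 0x1b6 (blk 54, set 6) → MISS  vc=[14]
11: 0x1c3 (blk 56, set 0) → MISS  vc=[14, 40]
12: 0x199 (blk 51, set 3) → L1-HIT  vc=[14, 40]
13: 0x1a6 (blk 52, set 4) → MISS  vc=[14, 40]
14: 0x74 (blk 14, set 6) → VC-HIT  vc=[54, 40]
15: 0xb3 (blk 22, set 6) → MISS  vc=[54, 40, 14]
16: 0x70 (blk 14, set 6) → VC-HIT  vc=[54, 40, 22]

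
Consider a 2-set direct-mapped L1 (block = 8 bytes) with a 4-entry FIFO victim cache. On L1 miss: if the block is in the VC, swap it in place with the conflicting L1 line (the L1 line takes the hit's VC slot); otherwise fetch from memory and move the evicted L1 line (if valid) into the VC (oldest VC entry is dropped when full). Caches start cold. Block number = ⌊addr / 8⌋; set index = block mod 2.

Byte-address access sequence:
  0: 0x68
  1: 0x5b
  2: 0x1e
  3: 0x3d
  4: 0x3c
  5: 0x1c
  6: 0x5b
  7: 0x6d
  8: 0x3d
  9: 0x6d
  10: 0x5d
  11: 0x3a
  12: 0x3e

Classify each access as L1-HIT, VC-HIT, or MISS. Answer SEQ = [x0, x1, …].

0: 0x68 (blk 13, set 1) → MISS  vc=[]
1: 0x5b (blk 11, set 1) → MISS  vc=[13]
2: 0x1e (blk 3, set 1) → MISS  vc=[13, 11]
3: 0x3d (blk 7, set 1) → MISS  vc=[13, 11, 3]
4: 0x3c (blk 7, set 1) → L1-HIT  vc=[13, 11, 3]
5: 0x1c (blk 3, set 1) → VC-HIT  vc=[13, 11, 7]
6: 0x5b (blk 11, set 1) → VC-HIT  vc=[13, 3, 7]
7: 0x6d (blk 13, set 1) → VC-HIT  vc=[11, 3, 7]
8: 0x3d (blk 7, set 1) → VC-HIT  vc=[11, 3, 13]
9: 0x6d (blk 13, set 1) → VC-HIT  vc=[11, 3, 7]
10: 0x5d (blk 11, set 1) → VC-HIT  vc=[13, 3, 7]
11: 0x3a (blk 7, set 1) → VC-HIT  vc=[13, 3, 11]
12: 0x3e (blk 7, set 1) → L1-HIT  vc=[13, 3, 11]

SEQ = [MISS, MISS, MISS, MISS, L1-HIT, VC-HIT, VC-HIT, VC-HIT, VC-HIT, VC-HIT, VC-HIT, VC-HIT, L1-HIT]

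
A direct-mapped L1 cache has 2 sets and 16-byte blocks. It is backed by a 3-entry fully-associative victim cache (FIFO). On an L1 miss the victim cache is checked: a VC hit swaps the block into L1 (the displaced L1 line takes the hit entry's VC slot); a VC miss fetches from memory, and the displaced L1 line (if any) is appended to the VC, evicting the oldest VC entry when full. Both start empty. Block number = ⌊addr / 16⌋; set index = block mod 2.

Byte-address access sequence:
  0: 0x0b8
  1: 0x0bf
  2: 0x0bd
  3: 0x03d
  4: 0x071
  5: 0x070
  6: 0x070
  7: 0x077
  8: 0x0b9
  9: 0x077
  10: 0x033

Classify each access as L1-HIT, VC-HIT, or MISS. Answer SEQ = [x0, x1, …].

#0 0xb8→b11/s1 MISS; vc=[]
#1 0xbf→b11/s1 L1-HIT; vc=[]
#2 0xbd→b11/s1 L1-HIT; vc=[]
#3 0x3d→b3/s1 MISS; vc=[11]
#4 0x71→b7/s1 MISS; vc=[11,3]
#5 0x70→b7/s1 L1-HIT; vc=[11,3]
#6 0x70→b7/s1 L1-HIT; vc=[11,3]
#7 0x77→b7/s1 L1-HIT; vc=[11,3]
#8 0xb9→b11/s1 VC-HIT; vc=[7,3]
#9 0x77→b7/s1 VC-HIT; vc=[11,3]
#10 0x33→b3/s1 VC-HIT; vc=[11,7]

SEQ = [MISS, L1-HIT, L1-HIT, MISS, MISS, L1-HIT, L1-HIT, L1-HIT, VC-HIT, VC-HIT, VC-HIT]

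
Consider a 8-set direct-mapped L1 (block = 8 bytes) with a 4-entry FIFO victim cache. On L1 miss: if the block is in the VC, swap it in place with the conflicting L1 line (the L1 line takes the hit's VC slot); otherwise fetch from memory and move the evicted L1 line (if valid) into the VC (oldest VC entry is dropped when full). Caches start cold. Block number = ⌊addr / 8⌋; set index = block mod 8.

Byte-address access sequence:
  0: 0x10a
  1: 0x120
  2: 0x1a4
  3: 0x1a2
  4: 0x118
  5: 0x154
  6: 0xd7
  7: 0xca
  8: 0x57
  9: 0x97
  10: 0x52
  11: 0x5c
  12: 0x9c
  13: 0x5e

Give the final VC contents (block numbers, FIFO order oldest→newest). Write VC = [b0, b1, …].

VC = [26, 18, 35, 19]

#0 0x10a→b33/s1 MISS; vc=[]
#1 0x120→b36/s4 MISS; vc=[]
#2 0x1a4→b52/s4 MISS; vc=[36]
#3 0x1a2→b52/s4 L1-HIT; vc=[36]
#4 0x118→b35/s3 MISS; vc=[36]
#5 0x154→b42/s2 MISS; vc=[36]
#6 0xd7→b26/s2 MISS; vc=[36,42]
#7 0xca→b25/s1 MISS; vc=[36,42,33]
#8 0x57→b10/s2 MISS; vc=[36,42,33,26]
#9 0x97→b18/s2 MISS; vc=[42,33,26,10]
#10 0x52→b10/s2 VC-HIT; vc=[42,33,26,18]
#11 0x5c→b11/s3 MISS; vc=[33,26,18,35]
#12 0x9c→b19/s3 MISS; vc=[26,18,35,11]
#13 0x5e→b11/s3 VC-HIT; vc=[26,18,35,19]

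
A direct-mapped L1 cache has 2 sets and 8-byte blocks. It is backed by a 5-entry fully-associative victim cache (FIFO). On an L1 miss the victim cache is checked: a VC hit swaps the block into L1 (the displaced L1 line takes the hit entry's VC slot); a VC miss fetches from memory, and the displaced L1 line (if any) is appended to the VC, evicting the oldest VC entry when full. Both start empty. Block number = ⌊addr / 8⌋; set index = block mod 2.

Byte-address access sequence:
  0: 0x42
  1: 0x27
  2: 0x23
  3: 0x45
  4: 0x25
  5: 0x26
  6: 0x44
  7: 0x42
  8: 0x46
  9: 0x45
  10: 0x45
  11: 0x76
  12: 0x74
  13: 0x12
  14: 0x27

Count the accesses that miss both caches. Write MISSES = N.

MISSES = 4

#0 0x42→b8/s0 MISS; vc=[]
#1 0x27→b4/s0 MISS; vc=[8]
#2 0x23→b4/s0 L1-HIT; vc=[8]
#3 0x45→b8/s0 VC-HIT; vc=[4]
#4 0x25→b4/s0 VC-HIT; vc=[8]
#5 0x26→b4/s0 L1-HIT; vc=[8]
#6 0x44→b8/s0 VC-HIT; vc=[4]
#7 0x42→b8/s0 L1-HIT; vc=[4]
#8 0x46→b8/s0 L1-HIT; vc=[4]
#9 0x45→b8/s0 L1-HIT; vc=[4]
#10 0x45→b8/s0 L1-HIT; vc=[4]
#11 0x76→b14/s0 MISS; vc=[4,8]
#12 0x74→b14/s0 L1-HIT; vc=[4,8]
#13 0x12→b2/s0 MISS; vc=[4,8,14]
#14 0x27→b4/s0 VC-HIT; vc=[2,8,14]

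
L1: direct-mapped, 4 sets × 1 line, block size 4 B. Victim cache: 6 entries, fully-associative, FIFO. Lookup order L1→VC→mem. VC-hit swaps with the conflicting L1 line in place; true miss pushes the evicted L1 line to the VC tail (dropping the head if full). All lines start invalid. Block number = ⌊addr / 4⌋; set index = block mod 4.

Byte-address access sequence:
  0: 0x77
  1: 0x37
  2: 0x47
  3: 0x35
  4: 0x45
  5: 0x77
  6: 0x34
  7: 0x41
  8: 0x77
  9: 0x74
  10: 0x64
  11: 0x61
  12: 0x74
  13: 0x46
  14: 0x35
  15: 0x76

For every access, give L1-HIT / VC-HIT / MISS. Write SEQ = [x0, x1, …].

0: 0x77 (blk 29, set 1) → MISS  vc=[]
1: 0x37 (blk 13, set 1) → MISS  vc=[29]
2: 0x47 (blk 17, set 1) → MISS  vc=[29, 13]
3: 0x35 (blk 13, set 1) → VC-HIT  vc=[29, 17]
4: 0x45 (blk 17, set 1) → VC-HIT  vc=[29, 13]
5: 0x77 (blk 29, set 1) → VC-HIT  vc=[17, 13]
6: 0x34 (blk 13, set 1) → VC-HIT  vc=[17, 29]
7: 0x41 (blk 16, set 0) → MISS  vc=[17, 29]
8: 0x77 (blk 29, set 1) → VC-HIT  vc=[17, 13]
9: 0x74 (blk 29, set 1) → L1-HIT  vc=[17, 13]
10: 0x64 (blk 25, set 1) → MISS  vc=[17, 13, 29]
11: 0x61 (blk 24, set 0) → MISS  vc=[17, 13, 29, 16]
12: 0x74 (blk 29, set 1) → VC-HIT  vc=[17, 13, 25, 16]
13: 0x46 (blk 17, set 1) → VC-HIT  vc=[29, 13, 25, 16]
14: 0x35 (blk 13, set 1) → VC-HIT  vc=[29, 17, 25, 16]
15: 0x76 (blk 29, set 1) → VC-HIT  vc=[13, 17, 25, 16]

SEQ = [MISS, MISS, MISS, VC-HIT, VC-HIT, VC-HIT, VC-HIT, MISS, VC-HIT, L1-HIT, MISS, MISS, VC-HIT, VC-HIT, VC-HIT, VC-HIT]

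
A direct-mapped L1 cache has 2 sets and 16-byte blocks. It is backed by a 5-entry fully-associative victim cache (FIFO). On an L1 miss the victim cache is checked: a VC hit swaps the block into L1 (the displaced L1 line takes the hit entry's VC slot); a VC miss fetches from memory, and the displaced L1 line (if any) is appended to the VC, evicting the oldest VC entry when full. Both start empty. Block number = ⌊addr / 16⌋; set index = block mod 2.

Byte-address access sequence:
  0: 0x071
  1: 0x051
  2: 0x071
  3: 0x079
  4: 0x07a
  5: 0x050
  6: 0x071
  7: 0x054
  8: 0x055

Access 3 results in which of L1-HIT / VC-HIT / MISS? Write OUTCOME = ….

  [0] addr=0x71 blk=7 s=1: MISS | VC []
  [1] addr=0x51 blk=5 s=1: MISS | VC [7]
  [2] addr=0x71 blk=7 s=1: VC-HIT | VC [5]
  [3] addr=0x79 blk=7 s=1: L1-HIT | VC [5]
  [4] addr=0x7a blk=7 s=1: L1-HIT | VC [5]
  [5] addr=0x50 blk=5 s=1: VC-HIT | VC [7]
  [6] addr=0x71 blk=7 s=1: VC-HIT | VC [5]
  [7] addr=0x54 blk=5 s=1: VC-HIT | VC [7]
  [8] addr=0x55 blk=5 s=1: L1-HIT | VC [7]

OUTCOME = L1-HIT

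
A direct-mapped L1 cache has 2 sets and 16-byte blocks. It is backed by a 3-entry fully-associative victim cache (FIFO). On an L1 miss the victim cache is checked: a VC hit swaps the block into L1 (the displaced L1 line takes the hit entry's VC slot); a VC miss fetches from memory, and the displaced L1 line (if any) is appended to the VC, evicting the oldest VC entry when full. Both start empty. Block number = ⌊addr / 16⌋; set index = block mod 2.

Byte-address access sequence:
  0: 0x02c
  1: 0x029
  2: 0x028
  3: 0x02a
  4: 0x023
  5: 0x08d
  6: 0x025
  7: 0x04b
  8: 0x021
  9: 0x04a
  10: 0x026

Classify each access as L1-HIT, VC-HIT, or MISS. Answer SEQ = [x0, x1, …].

SEQ = [MISS, L1-HIT, L1-HIT, L1-HIT, L1-HIT, MISS, VC-HIT, MISS, VC-HIT, VC-HIT, VC-HIT]

0: 0x2c (blk 2, set 0) → MISS  vc=[]
1: 0x29 (blk 2, set 0) → L1-HIT  vc=[]
2: 0x28 (blk 2, set 0) → L1-HIT  vc=[]
3: 0x2a (blk 2, set 0) → L1-HIT  vc=[]
4: 0x23 (blk 2, set 0) → L1-HIT  vc=[]
5: 0x8d (blk 8, set 0) → MISS  vc=[2]
6: 0x25 (blk 2, set 0) → VC-HIT  vc=[8]
7: 0x4b (blk 4, set 0) → MISS  vc=[8, 2]
8: 0x21 (blk 2, set 0) → VC-HIT  vc=[8, 4]
9: 0x4a (blk 4, set 0) → VC-HIT  vc=[8, 2]
10: 0x26 (blk 2, set 0) → VC-HIT  vc=[8, 4]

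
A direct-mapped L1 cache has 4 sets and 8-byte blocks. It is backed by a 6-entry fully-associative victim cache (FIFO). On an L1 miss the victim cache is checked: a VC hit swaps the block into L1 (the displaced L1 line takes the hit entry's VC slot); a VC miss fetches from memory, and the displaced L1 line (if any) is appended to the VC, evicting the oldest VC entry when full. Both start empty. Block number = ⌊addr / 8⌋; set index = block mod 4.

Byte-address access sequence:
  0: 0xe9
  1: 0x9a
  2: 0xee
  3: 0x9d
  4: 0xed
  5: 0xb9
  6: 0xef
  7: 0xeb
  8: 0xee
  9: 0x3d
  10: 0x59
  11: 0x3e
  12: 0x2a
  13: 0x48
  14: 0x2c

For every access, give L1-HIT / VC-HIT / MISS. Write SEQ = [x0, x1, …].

SEQ = [MISS, MISS, L1-HIT, L1-HIT, L1-HIT, MISS, L1-HIT, L1-HIT, L1-HIT, MISS, MISS, VC-HIT, MISS, MISS, VC-HIT]

0: 0xe9 (blk 29, set 1) → MISS  vc=[]
1: 0x9a (blk 19, set 3) → MISS  vc=[]
2: 0xee (blk 29, set 1) → L1-HIT  vc=[]
3: 0x9d (blk 19, set 3) → L1-HIT  vc=[]
4: 0xed (blk 29, set 1) → L1-HIT  vc=[]
5: 0xb9 (blk 23, set 3) → MISS  vc=[19]
6: 0xef (blk 29, set 1) → L1-HIT  vc=[19]
7: 0xeb (blk 29, set 1) → L1-HIT  vc=[19]
8: 0xee (blk 29, set 1) → L1-HIT  vc=[19]
9: 0x3d (blk 7, set 3) → MISS  vc=[19, 23]
10: 0x59 (blk 11, set 3) → MISS  vc=[19, 23, 7]
11: 0x3e (blk 7, set 3) → VC-HIT  vc=[19, 23, 11]
12: 0x2a (blk 5, set 1) → MISS  vc=[19, 23, 11, 29]
13: 0x48 (blk 9, set 1) → MISS  vc=[19, 23, 11, 29, 5]
14: 0x2c (blk 5, set 1) → VC-HIT  vc=[19, 23, 11, 29, 9]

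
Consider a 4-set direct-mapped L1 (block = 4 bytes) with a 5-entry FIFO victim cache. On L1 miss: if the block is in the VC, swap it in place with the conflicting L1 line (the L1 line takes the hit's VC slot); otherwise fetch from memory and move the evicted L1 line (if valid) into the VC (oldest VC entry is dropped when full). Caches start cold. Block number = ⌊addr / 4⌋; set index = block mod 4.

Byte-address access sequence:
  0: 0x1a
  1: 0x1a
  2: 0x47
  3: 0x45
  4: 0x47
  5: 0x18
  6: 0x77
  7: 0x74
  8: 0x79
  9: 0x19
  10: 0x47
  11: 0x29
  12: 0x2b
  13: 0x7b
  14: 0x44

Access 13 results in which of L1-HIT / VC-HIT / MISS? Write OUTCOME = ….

OUTCOME = VC-HIT

  [0] addr=0x1a blk=6 s=2: MISS | VC []
  [1] addr=0x1a blk=6 s=2: L1-HIT | VC []
  [2] addr=0x47 blk=17 s=1: MISS | VC []
  [3] addr=0x45 blk=17 s=1: L1-HIT | VC []
  [4] addr=0x47 blk=17 s=1: L1-HIT | VC []
  [5] addr=0x18 blk=6 s=2: L1-HIT | VC []
  [6] addr=0x77 blk=29 s=1: MISS | VC [17]
  [7] addr=0x74 blk=29 s=1: L1-HIT | VC [17]
  [8] addr=0x79 blk=30 s=2: MISS | VC [17, 6]
  [9] addr=0x19 blk=6 s=2: VC-HIT | VC [17, 30]
  [10] addr=0x47 blk=17 s=1: VC-HIT | VC [29, 30]
  [11] addr=0x29 blk=10 s=2: MISS | VC [29, 30, 6]
  [12] addr=0x2b blk=10 s=2: L1-HIT | VC [29, 30, 6]
  [13] addr=0x7b blk=30 s=2: VC-HIT | VC [29, 10, 6]
  [14] addr=0x44 blk=17 s=1: L1-HIT | VC [29, 10, 6]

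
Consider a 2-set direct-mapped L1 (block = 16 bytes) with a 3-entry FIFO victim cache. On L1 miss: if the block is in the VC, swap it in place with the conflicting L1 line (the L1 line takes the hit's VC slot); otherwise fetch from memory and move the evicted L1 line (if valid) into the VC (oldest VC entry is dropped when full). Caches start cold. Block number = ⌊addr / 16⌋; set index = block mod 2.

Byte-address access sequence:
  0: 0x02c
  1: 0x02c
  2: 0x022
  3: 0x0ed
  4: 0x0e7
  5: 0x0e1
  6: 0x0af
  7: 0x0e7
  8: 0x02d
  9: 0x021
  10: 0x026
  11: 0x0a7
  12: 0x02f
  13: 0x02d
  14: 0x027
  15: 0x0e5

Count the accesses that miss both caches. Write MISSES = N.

MISSES = 3

0: 0x2c (blk 2, set 0) → MISS  vc=[]
1: 0x2c (blk 2, set 0) → L1-HIT  vc=[]
2: 0x22 (blk 2, set 0) → L1-HIT  vc=[]
3: 0xed (blk 14, set 0) → MISS  vc=[2]
4: 0xe7 (blk 14, set 0) → L1-HIT  vc=[2]
5: 0xe1 (blk 14, set 0) → L1-HIT  vc=[2]
6: 0xaf (blk 10, set 0) → MISS  vc=[2, 14]
7: 0xe7 (blk 14, set 0) → VC-HIT  vc=[2, 10]
8: 0x2d (blk 2, set 0) → VC-HIT  vc=[14, 10]
9: 0x21 (blk 2, set 0) → L1-HIT  vc=[14, 10]
10: 0x26 (blk 2, set 0) → L1-HIT  vc=[14, 10]
11: 0xa7 (blk 10, set 0) → VC-HIT  vc=[14, 2]
12: 0x2f (blk 2, set 0) → VC-HIT  vc=[14, 10]
13: 0x2d (blk 2, set 0) → L1-HIT  vc=[14, 10]
14: 0x27 (blk 2, set 0) → L1-HIT  vc=[14, 10]
15: 0xe5 (blk 14, set 0) → VC-HIT  vc=[2, 10]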